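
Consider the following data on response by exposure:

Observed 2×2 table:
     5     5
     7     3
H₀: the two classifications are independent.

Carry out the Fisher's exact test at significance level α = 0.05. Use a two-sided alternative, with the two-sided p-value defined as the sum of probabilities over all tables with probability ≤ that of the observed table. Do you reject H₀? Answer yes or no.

reject H₀: no

Margins: r₁=10, r₂=10, c₁=12, c₂=8, n=20
p_obs = C(10,5)·C(10,7)/C(20,12); sum pmf over tables with pmf ≤ p_obs
p-value (two-sided) = 0.64992
At α=0.05: p ≥ α → fail to reject H₀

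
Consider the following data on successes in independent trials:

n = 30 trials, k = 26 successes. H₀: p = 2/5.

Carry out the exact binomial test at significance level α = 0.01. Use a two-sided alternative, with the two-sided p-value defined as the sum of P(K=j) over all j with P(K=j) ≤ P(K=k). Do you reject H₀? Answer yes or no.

Exact binomial: n=30, k=26, p₀=2/5=0.4000
P(X=j) = C(n,j)·p₀^j·(1−p₀)^(n−j); p = Σ P(X=j) over j with P(X=j) ≤ P(X=26)
p-value (two-sided) = 0.00000
At α=0.01: p < α → reject H₀

reject H₀: yes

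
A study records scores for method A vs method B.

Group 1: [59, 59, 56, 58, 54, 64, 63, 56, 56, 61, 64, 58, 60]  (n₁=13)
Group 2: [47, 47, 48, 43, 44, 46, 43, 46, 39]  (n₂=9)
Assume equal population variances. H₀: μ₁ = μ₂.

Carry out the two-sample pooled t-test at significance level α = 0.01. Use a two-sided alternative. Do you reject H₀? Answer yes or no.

x̄₁=59.077, s₁=3.226, n₁=13
x̄₂=44.778, s₂=2.819, n₂=9
s_p² = [12·3.226² + 8·2.819²]/20 = 9.4239
SE = √(s_p²·(1/13+1/9)) = 1.3312
t = (59.077−44.778)/1.3312 = 10.7418
df = 20
p-value (two-sided) = 0.00000
At α=0.01: p < α → reject H₀

reject H₀: yes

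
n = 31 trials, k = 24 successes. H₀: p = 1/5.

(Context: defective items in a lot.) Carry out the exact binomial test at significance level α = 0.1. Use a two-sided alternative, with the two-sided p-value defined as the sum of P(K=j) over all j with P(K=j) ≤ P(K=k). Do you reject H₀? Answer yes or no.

Exact binomial: n=31, k=24, p₀=1/5=0.2000
P(X=j) = C(n,j)·p₀^j·(1−p₀)^(n−j); p = Σ P(X=j) over j with P(X=j) ≤ P(X=24)
p-value (two-sided) = 0.00000
At α=0.1: p < α → reject H₀

reject H₀: yes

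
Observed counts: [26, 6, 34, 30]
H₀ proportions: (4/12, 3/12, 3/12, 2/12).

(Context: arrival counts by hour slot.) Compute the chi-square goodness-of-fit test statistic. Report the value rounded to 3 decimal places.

n = 96; E_i = n·p_i = [32.00, 24.00, 24.00, 16.00]
χ² = (26−32.00)²/32.00 + (6−24.00)²/24.00 + (34−24.00)²/24.00 + (30−16.00)²/16.00 = 31.0417
df = 3

test statistic = 31.042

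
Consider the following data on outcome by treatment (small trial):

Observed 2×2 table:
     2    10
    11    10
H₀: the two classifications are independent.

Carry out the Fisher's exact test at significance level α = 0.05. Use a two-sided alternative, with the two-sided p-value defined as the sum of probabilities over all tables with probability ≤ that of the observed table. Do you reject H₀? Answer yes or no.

Margins: r₁=12, r₂=21, c₁=13, c₂=20, n=33
p_obs = C(12,2)·C(21,11)/C(33,13); sum pmf over tables with pmf ≤ p_obs
p-value (two-sided) = 0.06715
At α=0.05: p ≥ α → fail to reject H₀

reject H₀: no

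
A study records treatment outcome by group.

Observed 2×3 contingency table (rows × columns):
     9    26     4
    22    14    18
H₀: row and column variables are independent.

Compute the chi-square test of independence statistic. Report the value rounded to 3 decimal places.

test statistic = 15.956

Row totals [39, 54], col totals [31, 40, 22], n=93
χ² = (9−13.00)²/13.00 + (26−16.77)²/16.77 + (4−9.23)²/9.23 + (22−18.00)²/18.00 + (14−23.23)²/23.23 + (18−12.77)²/12.77 = 15.9564
df = 2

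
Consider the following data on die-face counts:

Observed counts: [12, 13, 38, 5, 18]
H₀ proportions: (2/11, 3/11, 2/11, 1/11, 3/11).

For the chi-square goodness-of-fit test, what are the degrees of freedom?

degrees of freedom = 4

df = k − 1 = 5 − 1 = 4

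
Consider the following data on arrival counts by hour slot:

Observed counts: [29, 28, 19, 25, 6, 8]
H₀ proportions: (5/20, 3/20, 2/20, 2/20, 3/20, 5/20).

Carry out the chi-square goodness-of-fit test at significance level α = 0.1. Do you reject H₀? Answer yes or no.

reject H₀: yes

n = 115; E_i = n·p_i = [28.75, 17.25, 11.50, 11.50, 17.25, 28.75]
χ² = (29−28.75)²/28.75 + (28−17.25)²/17.25 + (19−11.50)²/11.50 + (25−11.50)²/11.50 + (6−17.25)²/17.25 + (8−28.75)²/28.75 = 49.7536
df = 5
p-value (upper-tail) = 0.00000
At α=0.1: p < α → reject H₀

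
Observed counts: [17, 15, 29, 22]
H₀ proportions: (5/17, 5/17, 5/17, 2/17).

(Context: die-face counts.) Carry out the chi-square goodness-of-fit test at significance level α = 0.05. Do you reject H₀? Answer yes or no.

reject H₀: yes

n = 83; E_i = n·p_i = [24.41, 24.41, 24.41, 9.76]
χ² = (17−24.41)²/24.41 + (15−24.41)²/24.41 + (29−24.41)²/24.41 + (22−9.76)²/9.76 = 22.0723
df = 3
p-value (upper-tail) = 0.00006
At α=0.05: p < α → reject H₀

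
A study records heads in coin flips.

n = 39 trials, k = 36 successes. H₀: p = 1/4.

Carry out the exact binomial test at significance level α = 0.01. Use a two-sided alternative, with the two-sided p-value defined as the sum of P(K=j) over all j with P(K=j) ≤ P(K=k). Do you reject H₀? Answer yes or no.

Exact binomial: n=39, k=36, p₀=1/4=0.2500
P(X=j) = C(n,j)·p₀^j·(1−p₀)^(n−j); p = Σ P(X=j) over j with P(X=j) ≤ P(X=36)
p-value (two-sided) = 0.00000
At α=0.01: p < α → reject H₀

reject H₀: yes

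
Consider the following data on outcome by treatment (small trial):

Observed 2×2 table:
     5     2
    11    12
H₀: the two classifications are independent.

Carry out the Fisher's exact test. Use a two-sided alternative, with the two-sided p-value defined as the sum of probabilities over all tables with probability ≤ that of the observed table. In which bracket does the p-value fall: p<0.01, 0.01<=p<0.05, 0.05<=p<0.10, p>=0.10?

Margins: r₁=7, r₂=23, c₁=16, c₂=14, n=30
p_obs = C(7,5)·C(23,11)/C(30,16); sum pmf over tables with pmf ≤ p_obs
p-value (two-sided) = 0.39923
→ bracket: p>=0.10

p-value bracket: p>=0.10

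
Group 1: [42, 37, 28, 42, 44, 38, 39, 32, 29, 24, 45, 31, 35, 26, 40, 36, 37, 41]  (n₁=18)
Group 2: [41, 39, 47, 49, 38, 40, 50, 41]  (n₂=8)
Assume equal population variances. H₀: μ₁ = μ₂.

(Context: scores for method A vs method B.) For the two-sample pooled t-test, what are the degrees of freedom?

df = n₁ + n₂ − 2 = 18 + 8 − 2 = 24

degrees of freedom = 24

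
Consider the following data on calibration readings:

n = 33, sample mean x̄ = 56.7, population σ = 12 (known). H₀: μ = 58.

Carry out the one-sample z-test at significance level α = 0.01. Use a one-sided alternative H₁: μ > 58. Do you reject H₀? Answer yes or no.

reject H₀: no

SE = σ/√n = 12/√33 = 2.0889
z = (x̄−μ₀)/SE = (56.7−58)/2.0889 = -0.6223
p-value (one-sided, H₁ greater) = 0.73314
At α=0.01: p ≥ α → fail to reject H₀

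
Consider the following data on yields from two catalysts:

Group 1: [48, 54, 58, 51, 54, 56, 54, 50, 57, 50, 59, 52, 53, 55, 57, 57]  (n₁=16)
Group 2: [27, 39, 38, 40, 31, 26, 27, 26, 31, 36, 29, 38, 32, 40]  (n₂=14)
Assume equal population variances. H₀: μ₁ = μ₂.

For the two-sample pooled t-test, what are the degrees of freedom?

df = n₁ + n₂ − 2 = 16 + 14 − 2 = 28

degrees of freedom = 28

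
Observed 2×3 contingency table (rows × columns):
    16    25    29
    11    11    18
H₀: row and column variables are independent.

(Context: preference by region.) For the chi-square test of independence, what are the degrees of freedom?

degrees of freedom = 2

df = (r−1)(c−1) = (2−1)·(3−1) = 2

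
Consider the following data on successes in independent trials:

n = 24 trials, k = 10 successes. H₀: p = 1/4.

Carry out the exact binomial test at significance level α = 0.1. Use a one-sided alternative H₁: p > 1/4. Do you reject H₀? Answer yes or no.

Exact binomial: n=24, k=10, p₀=1/4=0.2500
P(X≥10) from Σ C(n,i)·p₀^i·(1−p₀)^(n−i)
p-value (one-sided, H₁ greater) = 0.05466
At α=0.1: p < α → reject H₀

reject H₀: yes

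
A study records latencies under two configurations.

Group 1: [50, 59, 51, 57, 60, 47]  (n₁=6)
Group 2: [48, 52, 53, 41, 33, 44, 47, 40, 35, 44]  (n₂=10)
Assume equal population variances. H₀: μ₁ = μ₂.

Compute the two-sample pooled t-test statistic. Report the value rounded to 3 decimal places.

x̄₁=54.000, s₁=5.367, n₁=6
x̄₂=43.700, s₂=6.634, n₂=10
s_p² = [5·5.367² + 9·6.634²]/14 = 38.5786
SE = √(s_p²·(1/6+1/10)) = 3.2074
t = (54.000−43.700)/3.2074 = 3.2113
df = 14

test statistic = 3.211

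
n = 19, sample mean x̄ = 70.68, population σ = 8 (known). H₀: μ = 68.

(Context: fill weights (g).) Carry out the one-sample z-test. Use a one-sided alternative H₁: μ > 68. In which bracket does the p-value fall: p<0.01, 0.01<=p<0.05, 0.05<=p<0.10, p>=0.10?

SE = σ/√n = 8/√19 = 1.8353
z = (x̄−μ₀)/SE = (70.68−68)/1.8353 = 1.4602
p-value (one-sided, H₁ greater) = 0.07211
→ bracket: 0.05<=p<0.10

p-value bracket: 0.05<=p<0.10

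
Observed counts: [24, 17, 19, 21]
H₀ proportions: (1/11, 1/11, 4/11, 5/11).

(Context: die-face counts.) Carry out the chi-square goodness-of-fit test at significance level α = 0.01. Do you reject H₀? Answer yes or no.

reject H₀: yes

n = 81; E_i = n·p_i = [7.36, 7.36, 29.45, 36.82]
χ² = (24−7.36)²/7.36 + (17−7.36)²/7.36 + (19−29.45)²/29.45 + (21−36.82)²/36.82 = 60.7031
df = 3
p-value (upper-tail) = 0.00000
At α=0.01: p < α → reject H₀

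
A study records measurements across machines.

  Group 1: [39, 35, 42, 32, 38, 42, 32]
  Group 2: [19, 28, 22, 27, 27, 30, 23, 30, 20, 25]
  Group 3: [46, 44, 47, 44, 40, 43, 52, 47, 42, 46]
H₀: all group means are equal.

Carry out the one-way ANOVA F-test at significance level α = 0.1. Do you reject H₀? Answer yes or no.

Group means [37.14, 25.10, 45.10], grand mean 35.630
SSB = Σnᵢ(x̄ᵢ−x̄)² = 2021.639; SSW = ΣΣ(x−x̄ᵢ)² = 348.657
MSB = 2021.639/2 = 1010.8196; MSW = 348.657/24 = 14.5274
F = MSB/MSW = 69.5803
df = (2, 24)
p-value (upper-tail) = 0.00000
At α=0.1: p < α → reject H₀

reject H₀: yes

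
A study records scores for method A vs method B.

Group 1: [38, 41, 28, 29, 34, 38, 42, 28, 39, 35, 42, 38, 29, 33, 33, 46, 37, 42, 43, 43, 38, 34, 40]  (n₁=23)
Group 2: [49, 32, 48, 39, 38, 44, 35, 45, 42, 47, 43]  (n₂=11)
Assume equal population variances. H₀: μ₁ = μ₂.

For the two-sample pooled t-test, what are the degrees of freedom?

degrees of freedom = 32

df = n₁ + n₂ − 2 = 23 + 11 − 2 = 32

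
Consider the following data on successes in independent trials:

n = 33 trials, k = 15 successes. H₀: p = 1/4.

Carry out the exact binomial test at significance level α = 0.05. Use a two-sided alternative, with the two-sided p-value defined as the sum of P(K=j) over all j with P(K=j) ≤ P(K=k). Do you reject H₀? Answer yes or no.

reject H₀: yes

Exact binomial: n=33, k=15, p₀=1/4=0.2500
P(X=j) = C(n,j)·p₀^j·(1−p₀)^(n−j); p = Σ P(X=j) over j with P(X=j) ≤ P(X=15)
p-value (two-sided) = 0.01376
At α=0.05: p < α → reject H₀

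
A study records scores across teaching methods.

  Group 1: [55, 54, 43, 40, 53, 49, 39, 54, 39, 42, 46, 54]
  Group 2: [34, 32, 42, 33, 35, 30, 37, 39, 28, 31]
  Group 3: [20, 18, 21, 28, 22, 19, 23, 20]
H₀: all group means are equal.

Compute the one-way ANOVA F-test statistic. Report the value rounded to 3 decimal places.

Group means [47.33, 34.10, 21.38], grand mean 36.000
SSB = Σnᵢ(x̄ᵢ−x̄)² = 3288.558; SSW = ΣΣ(x−x̄ᵢ)² = 701.442
MSB = 3288.558/2 = 1644.2792; MSW = 701.442/27 = 25.9793
F = MSB/MSW = 63.2918
df = (2, 27)

test statistic = 63.292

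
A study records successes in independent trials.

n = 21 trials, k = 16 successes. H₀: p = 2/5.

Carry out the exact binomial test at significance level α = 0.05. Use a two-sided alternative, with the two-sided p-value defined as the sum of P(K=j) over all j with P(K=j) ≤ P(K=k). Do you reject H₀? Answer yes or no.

reject H₀: yes

Exact binomial: n=21, k=16, p₀=2/5=0.4000
P(X=j) = C(n,j)·p₀^j·(1−p₀)^(n−j); p = Σ P(X=j) over j with P(X=j) ≤ P(X=16)
p-value (two-sided) = 0.00116
At α=0.05: p < α → reject H₀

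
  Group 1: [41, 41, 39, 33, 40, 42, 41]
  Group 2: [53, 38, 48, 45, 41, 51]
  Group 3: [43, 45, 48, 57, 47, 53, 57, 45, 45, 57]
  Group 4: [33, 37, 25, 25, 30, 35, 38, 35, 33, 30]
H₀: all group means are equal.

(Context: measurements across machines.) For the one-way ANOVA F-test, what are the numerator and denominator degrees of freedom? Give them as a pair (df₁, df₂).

degrees of freedom = [3, 29]

k = 4 groups, N = 33 total
df = (k−1, N−k) = (4−1, 33−4) = (3, 29)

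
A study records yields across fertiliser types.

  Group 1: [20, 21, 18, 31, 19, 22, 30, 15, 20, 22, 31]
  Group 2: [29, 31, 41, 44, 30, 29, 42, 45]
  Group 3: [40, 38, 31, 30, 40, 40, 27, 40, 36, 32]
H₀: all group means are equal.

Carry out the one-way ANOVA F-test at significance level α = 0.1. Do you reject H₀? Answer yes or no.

reject H₀: yes

Group means [22.64, 36.38, 35.40], grand mean 30.828
SSB = Σnᵢ(x̄ᵢ−x̄)² = 1193.317; SSW = ΣΣ(x−x̄ᵢ)² = 890.820
MSB = 1193.317/2 = 596.6587; MSW = 890.820/26 = 34.2623
F = MSB/MSW = 17.4144
df = (2, 26)
p-value (upper-tail) = 0.00002
At α=0.1: p < α → reject H₀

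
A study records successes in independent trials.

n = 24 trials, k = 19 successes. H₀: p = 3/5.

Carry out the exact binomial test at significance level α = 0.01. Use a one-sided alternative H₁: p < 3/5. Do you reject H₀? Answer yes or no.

reject H₀: no

Exact binomial: n=24, k=19, p₀=3/5=0.6000
P(X≤19) from Σ C(n,i)·p₀^i·(1−p₀)^(n−i)
p-value (one-sided, H₁ less) = 0.98655
At α=0.01: p ≥ α → fail to reject H₀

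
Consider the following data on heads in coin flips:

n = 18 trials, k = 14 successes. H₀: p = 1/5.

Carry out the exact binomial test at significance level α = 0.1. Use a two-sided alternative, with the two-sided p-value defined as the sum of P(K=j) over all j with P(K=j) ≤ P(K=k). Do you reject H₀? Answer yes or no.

reject H₀: yes

Exact binomial: n=18, k=14, p₀=1/5=0.2000
P(X=j) = C(n,j)·p₀^j·(1−p₀)^(n−j); p = Σ P(X=j) over j with P(X=j) ≤ P(X=14)
p-value (two-sided) = 0.00000
At α=0.1: p < α → reject H₀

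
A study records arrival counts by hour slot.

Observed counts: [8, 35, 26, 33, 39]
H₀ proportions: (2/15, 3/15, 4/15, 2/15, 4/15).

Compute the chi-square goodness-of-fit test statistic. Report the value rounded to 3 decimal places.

n = 141; E_i = n·p_i = [18.80, 28.20, 37.60, 18.80, 37.60]
χ² = (8−18.80)²/18.80 + (35−28.20)²/28.20 + (26−37.60)²/37.60 + (33−18.80)²/18.80 + (39−37.60)²/37.60 = 22.2004
df = 4

test statistic = 22.200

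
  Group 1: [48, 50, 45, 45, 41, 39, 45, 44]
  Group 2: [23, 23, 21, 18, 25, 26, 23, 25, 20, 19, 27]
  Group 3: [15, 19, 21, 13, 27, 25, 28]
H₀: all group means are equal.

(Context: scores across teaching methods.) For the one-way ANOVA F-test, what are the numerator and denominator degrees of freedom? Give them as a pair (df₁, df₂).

k = 3 groups, N = 26 total
df = (k−1, N−k) = (3−1, 26−3) = (2, 23)

degrees of freedom = [2, 23]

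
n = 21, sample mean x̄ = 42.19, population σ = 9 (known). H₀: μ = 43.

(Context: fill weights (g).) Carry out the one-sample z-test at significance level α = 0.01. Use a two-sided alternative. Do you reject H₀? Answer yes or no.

SE = σ/√n = 9/√21 = 1.9640
z = (x̄−μ₀)/SE = (42.19−43)/1.9640 = -0.4124
p-value (two-sided) = 0.68002
At α=0.01: p ≥ α → fail to reject H₀

reject H₀: no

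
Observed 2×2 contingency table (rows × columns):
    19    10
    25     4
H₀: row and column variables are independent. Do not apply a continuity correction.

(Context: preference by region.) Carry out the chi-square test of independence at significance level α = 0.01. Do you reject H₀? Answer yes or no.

reject H₀: no

Row totals [29, 29], col totals [44, 14], n=58
χ² = (19−22.00)²/22.00 + (10−7.00)²/7.00 + (25−22.00)²/22.00 + (4−7.00)²/7.00 = 3.3896
df = 1
p-value (upper-tail) = 0.06561
At α=0.01: p ≥ α → fail to reject H₀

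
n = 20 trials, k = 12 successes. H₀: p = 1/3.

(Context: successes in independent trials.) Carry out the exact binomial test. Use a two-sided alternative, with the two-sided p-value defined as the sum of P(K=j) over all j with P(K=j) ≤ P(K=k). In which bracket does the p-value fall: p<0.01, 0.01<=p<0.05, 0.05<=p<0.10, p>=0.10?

Exact binomial: n=20, k=12, p₀=1/3=0.3333
P(X=j) = C(n,j)·p₀^j·(1−p₀)^(n−j); p = Σ P(X=j) over j with P(X=j) ≤ P(X=12)
p-value (two-sided) = 0.01628
→ bracket: 0.01<=p<0.05

p-value bracket: 0.01<=p<0.05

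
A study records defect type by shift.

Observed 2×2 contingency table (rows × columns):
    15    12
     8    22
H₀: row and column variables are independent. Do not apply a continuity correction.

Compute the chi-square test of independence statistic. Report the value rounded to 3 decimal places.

test statistic = 4.927

Row totals [27, 30], col totals [23, 34], n=57
χ² = (15−10.89)²/10.89 + (12−16.11)²/16.11 + (8−12.11)²/12.11 + (22−17.89)²/17.89 = 4.9274
df = 1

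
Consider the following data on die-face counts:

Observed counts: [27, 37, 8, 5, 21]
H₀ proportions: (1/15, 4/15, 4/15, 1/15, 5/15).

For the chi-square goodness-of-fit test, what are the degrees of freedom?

degrees of freedom = 4

df = k − 1 = 5 − 1 = 4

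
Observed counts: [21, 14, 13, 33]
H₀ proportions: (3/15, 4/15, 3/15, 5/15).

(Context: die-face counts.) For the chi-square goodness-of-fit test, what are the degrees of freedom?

degrees of freedom = 3

df = k − 1 = 4 − 1 = 3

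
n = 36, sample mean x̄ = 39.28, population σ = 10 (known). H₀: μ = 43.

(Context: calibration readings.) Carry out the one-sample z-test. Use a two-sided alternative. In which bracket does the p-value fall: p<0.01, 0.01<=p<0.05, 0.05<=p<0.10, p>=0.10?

SE = σ/√n = 10/√36 = 1.6667
z = (x̄−μ₀)/SE = (39.28−43)/1.6667 = -2.2320
p-value (two-sided) = 0.02561
→ bracket: 0.01<=p<0.05

p-value bracket: 0.01<=p<0.05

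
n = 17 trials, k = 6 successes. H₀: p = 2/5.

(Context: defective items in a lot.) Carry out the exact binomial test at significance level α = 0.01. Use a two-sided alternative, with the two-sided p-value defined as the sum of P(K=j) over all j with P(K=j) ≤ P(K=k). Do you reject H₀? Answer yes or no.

Exact binomial: n=17, k=6, p₀=2/5=0.4000
P(X=j) = C(n,j)·p₀^j·(1−p₀)^(n−j); p = Σ P(X=j) over j with P(X=j) ≤ P(X=6)
p-value (two-sided) = 0.80733
At α=0.01: p ≥ α → fail to reject H₀

reject H₀: no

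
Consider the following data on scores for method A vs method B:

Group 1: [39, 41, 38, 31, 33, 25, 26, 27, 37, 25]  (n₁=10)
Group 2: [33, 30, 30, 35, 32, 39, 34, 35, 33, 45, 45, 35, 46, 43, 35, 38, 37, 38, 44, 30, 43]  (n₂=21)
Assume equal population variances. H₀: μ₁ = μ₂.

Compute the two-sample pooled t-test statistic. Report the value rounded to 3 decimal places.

test statistic = -2.289

x̄₁=32.200, s₁=6.250, n₁=10
x̄₂=37.143, s₂=5.313, n₂=21
s_p² = [9·6.250² + 20·5.313²]/29 = 31.5921
SE = √(s_p²·(1/10+1/21)) = 2.1595
t = (32.200−37.143)/2.1595 = -2.2889
df = 29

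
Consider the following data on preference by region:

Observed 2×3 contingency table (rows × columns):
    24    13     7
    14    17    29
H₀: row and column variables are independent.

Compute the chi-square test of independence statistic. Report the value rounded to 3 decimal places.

Row totals [44, 60], col totals [38, 30, 36], n=104
χ² = (24−16.08)²/16.08 + (13−12.69)²/12.69 + (7−15.23)²/15.23 + (14−21.92)²/21.92 + (17−17.31)²/17.31 + (29−20.77)²/20.77 = 14.4908
df = 2

test statistic = 14.491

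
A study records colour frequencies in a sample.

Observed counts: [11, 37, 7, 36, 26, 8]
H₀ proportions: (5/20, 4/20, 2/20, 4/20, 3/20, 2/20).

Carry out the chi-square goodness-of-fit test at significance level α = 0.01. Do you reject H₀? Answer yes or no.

reject H₀: yes

n = 125; E_i = n·p_i = [31.25, 25.00, 12.50, 25.00, 18.75, 12.50]
χ² = (11−31.25)²/31.25 + (37−25.00)²/25.00 + (7−12.50)²/12.50 + (36−25.00)²/25.00 + (26−18.75)²/18.75 + (8−12.50)²/12.50 = 30.5653
df = 5
p-value (upper-tail) = 0.00001
At α=0.01: p < α → reject H₀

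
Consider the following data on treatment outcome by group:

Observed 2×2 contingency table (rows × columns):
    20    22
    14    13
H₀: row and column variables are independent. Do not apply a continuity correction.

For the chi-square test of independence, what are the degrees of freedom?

degrees of freedom = 1

df = (r−1)(c−1) = (2−1)·(2−1) = 1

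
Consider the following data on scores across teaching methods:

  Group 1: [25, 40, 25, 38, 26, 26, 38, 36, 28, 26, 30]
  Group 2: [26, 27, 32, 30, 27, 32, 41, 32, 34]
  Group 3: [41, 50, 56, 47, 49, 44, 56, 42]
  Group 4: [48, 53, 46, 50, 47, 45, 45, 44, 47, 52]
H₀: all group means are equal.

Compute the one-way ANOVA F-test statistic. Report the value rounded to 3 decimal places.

Group means [30.73, 31.22, 48.12, 47.70], grand mean 38.974
SSB = Σnᵢ(x̄ᵢ−x̄)² = 2720.261; SSW = ΣΣ(x−x̄ᵢ)² = 848.712
MSB = 2720.261/3 = 906.7538; MSW = 848.712/34 = 24.9621
F = MSB/MSW = 36.3252
df = (3, 34)

test statistic = 36.325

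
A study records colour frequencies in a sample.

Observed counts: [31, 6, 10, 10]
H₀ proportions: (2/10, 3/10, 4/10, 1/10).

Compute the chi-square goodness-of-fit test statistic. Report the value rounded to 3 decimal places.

n = 57; E_i = n·p_i = [11.40, 17.10, 22.80, 5.70]
χ² = (31−11.40)²/11.40 + (6−17.10)²/17.10 + (10−22.80)²/22.80 + (10−5.70)²/5.70 = 51.3333
df = 3

test statistic = 51.333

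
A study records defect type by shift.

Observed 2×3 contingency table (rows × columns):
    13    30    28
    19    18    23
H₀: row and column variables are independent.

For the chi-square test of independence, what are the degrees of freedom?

df = (r−1)(c−1) = (2−1)·(3−1) = 2

degrees of freedom = 2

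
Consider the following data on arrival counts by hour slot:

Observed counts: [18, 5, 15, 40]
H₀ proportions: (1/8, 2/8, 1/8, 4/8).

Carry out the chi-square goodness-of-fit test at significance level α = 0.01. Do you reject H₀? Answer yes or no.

n = 78; E_i = n·p_i = [9.75, 19.50, 9.75, 39.00]
χ² = (18−9.75)²/9.75 + (5−19.50)²/19.50 + (15−9.75)²/9.75 + (40−39.00)²/39.00 = 20.6154
df = 3
p-value (upper-tail) = 0.00013
At α=0.01: p < α → reject H₀

reject H₀: yes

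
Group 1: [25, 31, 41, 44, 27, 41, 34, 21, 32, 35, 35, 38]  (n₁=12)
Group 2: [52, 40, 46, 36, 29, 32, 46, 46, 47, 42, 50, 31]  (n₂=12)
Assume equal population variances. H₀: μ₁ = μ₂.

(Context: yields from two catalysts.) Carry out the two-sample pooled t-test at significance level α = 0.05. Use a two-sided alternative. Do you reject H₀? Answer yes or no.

reject H₀: yes

x̄₁=33.667, s₁=6.919, n₁=12
x̄₂=41.417, s₂=7.763, n₂=12
s_p² = [11·6.919² + 11·7.763²]/22 = 54.0720
SE = √(s_p²·(1/12+1/12)) = 3.0020
t = (33.667−41.417)/3.0020 = -2.5816
df = 22
p-value (two-sided) = 0.01702
At α=0.05: p < α → reject H₀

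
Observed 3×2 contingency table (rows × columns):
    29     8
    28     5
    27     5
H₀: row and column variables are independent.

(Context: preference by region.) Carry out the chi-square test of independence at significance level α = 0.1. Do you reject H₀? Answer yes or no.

Row totals [37, 33, 32], col totals [84, 18], n=102
χ² = (29−30.47)²/30.47 + (8−6.53)²/6.53 + (28−27.18)²/27.18 + (5−5.82)²/5.82 + (27−26.35)²/26.35 + (5−5.65)²/5.65 = 0.6336
df = 2
p-value (upper-tail) = 0.72846
At α=0.1: p ≥ α → fail to reject H₀

reject H₀: no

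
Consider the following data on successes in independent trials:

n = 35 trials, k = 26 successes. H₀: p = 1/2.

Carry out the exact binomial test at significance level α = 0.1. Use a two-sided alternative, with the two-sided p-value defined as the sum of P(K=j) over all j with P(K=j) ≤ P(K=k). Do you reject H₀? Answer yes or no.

reject H₀: yes

Exact binomial: n=35, k=26, p₀=1/2=0.5000
P(X=j) = C(n,j)·p₀^j·(1−p₀)^(n−j); p = Σ P(X=j) over j with P(X=j) ≤ P(X=26)
p-value (two-sided) = 0.00599
At α=0.1: p < α → reject H₀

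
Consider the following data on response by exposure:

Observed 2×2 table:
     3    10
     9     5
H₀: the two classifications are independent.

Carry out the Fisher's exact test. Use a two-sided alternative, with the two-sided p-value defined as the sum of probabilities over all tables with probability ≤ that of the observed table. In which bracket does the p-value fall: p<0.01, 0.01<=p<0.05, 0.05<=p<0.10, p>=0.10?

Margins: r₁=13, r₂=14, c₁=12, c₂=15, n=27
p_obs = C(13,3)·C(14,9)/C(27,12); sum pmf over tables with pmf ≤ p_obs
p-value (two-sided) = 0.05424
→ bracket: 0.05<=p<0.10

p-value bracket: 0.05<=p<0.10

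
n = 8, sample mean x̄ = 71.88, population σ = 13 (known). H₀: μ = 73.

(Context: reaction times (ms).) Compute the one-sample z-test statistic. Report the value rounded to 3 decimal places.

SE = σ/√n = 13/√8 = 4.5962
z = (x̄−μ₀)/SE = (71.88−73)/4.5962 = -0.2437

test statistic = -0.244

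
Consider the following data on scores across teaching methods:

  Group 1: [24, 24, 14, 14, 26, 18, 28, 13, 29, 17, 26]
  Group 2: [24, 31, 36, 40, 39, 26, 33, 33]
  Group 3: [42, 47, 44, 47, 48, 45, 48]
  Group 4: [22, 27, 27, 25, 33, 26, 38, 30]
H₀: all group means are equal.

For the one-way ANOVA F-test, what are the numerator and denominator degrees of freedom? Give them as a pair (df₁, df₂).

degrees of freedom = [3, 30]

k = 4 groups, N = 34 total
df = (k−1, N−k) = (4−1, 34−4) = (3, 30)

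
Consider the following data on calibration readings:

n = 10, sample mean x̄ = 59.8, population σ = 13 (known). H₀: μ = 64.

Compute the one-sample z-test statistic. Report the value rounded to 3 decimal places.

test statistic = -1.022

SE = σ/√n = 13/√10 = 4.1110
z = (x̄−μ₀)/SE = (59.8−64)/4.1110 = -1.0217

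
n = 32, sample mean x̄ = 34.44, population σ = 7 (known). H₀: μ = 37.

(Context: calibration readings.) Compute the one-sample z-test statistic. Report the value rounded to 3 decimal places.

SE = σ/√n = 7/√32 = 1.2374
z = (x̄−μ₀)/SE = (34.44−37)/1.2374 = -2.0688

test statistic = -2.069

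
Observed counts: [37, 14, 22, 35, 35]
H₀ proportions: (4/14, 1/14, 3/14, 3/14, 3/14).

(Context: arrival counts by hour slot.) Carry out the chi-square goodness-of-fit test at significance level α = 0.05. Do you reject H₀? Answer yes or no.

reject H₀: no

n = 143; E_i = n·p_i = [40.86, 10.21, 30.64, 30.64, 30.64]
χ² = (37−40.86)²/40.86 + (14−10.21)²/10.21 + (22−30.64)²/30.64 + (35−30.64)²/30.64 + (35−30.64)²/30.64 = 5.4441
df = 4
p-value (upper-tail) = 0.24469
At α=0.05: p ≥ α → fail to reject H₀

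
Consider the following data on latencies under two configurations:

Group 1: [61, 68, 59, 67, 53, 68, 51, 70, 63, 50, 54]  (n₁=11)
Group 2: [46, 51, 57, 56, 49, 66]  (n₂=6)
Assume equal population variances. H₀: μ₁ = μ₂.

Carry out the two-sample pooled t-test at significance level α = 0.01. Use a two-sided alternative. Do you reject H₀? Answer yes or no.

reject H₀: no

x̄₁=60.364, s₁=7.433, n₁=11
x̄₂=54.167, s₂=7.139, n₂=6
s_p² = [10·7.433² + 5·7.139²]/15 = 53.8253
SE = √(s_p²·(1/11+1/6)) = 3.7235
t = (60.364−54.167)/3.7235 = 1.6643
df = 15
p-value (two-sided) = 0.11680
At α=0.01: p ≥ α → fail to reject H₀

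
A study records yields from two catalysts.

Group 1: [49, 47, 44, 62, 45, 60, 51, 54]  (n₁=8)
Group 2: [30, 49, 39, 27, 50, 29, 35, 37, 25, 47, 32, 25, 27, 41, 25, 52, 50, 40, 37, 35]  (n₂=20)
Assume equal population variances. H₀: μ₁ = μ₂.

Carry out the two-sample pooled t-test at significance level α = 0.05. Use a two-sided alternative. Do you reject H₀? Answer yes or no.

reject H₀: yes

x̄₁=51.500, s₁=6.698, n₁=8
x̄₂=36.600, s₂=9.208, n₂=20
s_p² = [7·6.698² + 19·9.208²]/26 = 74.0308
SE = √(s_p²·(1/8+1/20)) = 3.5994
t = (51.500−36.600)/3.5994 = 4.1396
df = 26
p-value (two-sided) = 0.00032
At α=0.05: p < α → reject H₀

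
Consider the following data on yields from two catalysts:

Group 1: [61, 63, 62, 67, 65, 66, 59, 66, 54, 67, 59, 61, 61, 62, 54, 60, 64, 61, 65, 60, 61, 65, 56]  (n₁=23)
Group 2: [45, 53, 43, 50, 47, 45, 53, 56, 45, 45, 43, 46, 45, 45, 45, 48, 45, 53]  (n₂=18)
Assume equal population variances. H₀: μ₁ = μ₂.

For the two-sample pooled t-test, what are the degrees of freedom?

df = n₁ + n₂ − 2 = 23 + 18 − 2 = 39

degrees of freedom = 39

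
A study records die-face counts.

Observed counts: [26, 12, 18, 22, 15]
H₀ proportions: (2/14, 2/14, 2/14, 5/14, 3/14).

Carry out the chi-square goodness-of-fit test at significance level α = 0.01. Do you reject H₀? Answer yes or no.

reject H₀: yes

n = 93; E_i = n·p_i = [13.29, 13.29, 13.29, 33.21, 19.93]
χ² = (26−13.29)²/13.29 + (12−13.29)²/13.29 + (18−13.29)²/13.29 + (22−33.21)²/33.21 + (15−19.93)²/19.93 = 18.9699
df = 4
p-value (upper-tail) = 0.00080
At α=0.01: p < α → reject H₀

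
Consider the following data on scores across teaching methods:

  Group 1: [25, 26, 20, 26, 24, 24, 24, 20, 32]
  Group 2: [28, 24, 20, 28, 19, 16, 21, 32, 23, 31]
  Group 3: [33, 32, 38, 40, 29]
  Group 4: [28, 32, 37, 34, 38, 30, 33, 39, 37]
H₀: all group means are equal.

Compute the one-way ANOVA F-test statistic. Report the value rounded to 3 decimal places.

Group means [24.56, 24.20, 34.40, 34.22], grand mean 28.576
SSB = Σnᵢ(x̄ᵢ−x̄)² = 793.483; SSW = ΣΣ(x−x̄ᵢ)² = 558.578
MSB = 793.483/3 = 264.4943; MSW = 558.578/29 = 19.2613
F = MSB/MSW = 13.7319
df = (3, 29)

test statistic = 13.732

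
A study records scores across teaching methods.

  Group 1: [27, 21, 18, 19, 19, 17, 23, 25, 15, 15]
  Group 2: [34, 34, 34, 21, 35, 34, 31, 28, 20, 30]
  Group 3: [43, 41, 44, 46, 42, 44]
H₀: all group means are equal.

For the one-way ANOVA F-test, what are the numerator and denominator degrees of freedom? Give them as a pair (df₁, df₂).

k = 3 groups, N = 26 total
df = (k−1, N−k) = (3−1, 26−3) = (2, 23)

degrees of freedom = [2, 23]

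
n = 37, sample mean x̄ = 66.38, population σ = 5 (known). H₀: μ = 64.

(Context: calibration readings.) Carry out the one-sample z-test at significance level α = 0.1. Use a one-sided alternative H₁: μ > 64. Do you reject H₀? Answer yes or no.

SE = σ/√n = 5/√37 = 0.8220
z = (x̄−μ₀)/SE = (66.38−64)/0.8220 = 2.8954
p-value (one-sided, H₁ greater) = 0.00189
At α=0.1: p < α → reject H₀

reject H₀: yes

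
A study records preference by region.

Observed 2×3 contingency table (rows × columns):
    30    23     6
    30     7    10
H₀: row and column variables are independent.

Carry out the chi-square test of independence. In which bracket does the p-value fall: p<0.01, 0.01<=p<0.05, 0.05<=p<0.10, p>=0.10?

Row totals [59, 47], col totals [60, 30, 16], n=106
χ² = (30−33.40)²/33.40 + (23−16.70)²/16.70 + (6−8.91)²/8.91 + (30−26.60)²/26.60 + (7−13.30)²/13.30 + (10−7.09)²/7.09 = 8.2810
df = 2
p-value (upper-tail) = 0.01592
→ bracket: 0.01<=p<0.05

p-value bracket: 0.01<=p<0.05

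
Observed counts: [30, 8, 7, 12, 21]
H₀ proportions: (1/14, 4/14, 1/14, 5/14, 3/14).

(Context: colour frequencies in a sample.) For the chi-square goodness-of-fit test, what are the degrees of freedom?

degrees of freedom = 4

df = k − 1 = 5 − 1 = 4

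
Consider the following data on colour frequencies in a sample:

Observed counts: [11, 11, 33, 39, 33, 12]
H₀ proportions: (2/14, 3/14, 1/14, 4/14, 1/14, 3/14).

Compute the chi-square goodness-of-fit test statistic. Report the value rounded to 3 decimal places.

test statistic = 133.656

n = 139; E_i = n·p_i = [19.86, 29.79, 9.93, 39.71, 9.93, 29.79]
χ² = (11−19.86)²/19.86 + (11−29.79)²/29.79 + (33−9.93)²/9.93 + (39−39.71)²/39.71 + (33−9.93)²/9.93 + (12−29.79)²/29.79 = 133.6559
df = 5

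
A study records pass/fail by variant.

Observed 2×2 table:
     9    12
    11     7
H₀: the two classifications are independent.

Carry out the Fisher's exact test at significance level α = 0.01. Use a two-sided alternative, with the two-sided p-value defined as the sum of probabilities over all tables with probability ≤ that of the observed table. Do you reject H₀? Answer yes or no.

reject H₀: no

Margins: r₁=21, r₂=18, c₁=20, c₂=19, n=39
p_obs = C(21,9)·C(18,11)/C(39,20); sum pmf over tables with pmf ≤ p_obs
p-value (two-sided) = 0.34064
At α=0.01: p ≥ α → fail to reject H₀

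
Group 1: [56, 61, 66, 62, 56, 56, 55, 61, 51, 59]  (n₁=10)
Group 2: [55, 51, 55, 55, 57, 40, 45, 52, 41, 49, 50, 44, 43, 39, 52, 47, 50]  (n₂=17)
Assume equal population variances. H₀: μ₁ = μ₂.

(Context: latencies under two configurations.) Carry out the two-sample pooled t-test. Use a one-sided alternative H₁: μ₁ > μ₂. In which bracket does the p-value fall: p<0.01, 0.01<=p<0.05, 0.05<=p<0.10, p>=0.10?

x̄₁=58.300, s₁=4.322, n₁=10
x̄₂=48.529, s₂=5.691, n₂=17
s_p² = [9·4.322² + 16·5.691²]/25 = 27.4534
SE = √(s_p²·(1/10+1/17)) = 2.0881
t = (58.300−48.529)/2.0881 = 4.6791
df = 25
p-value (one-sided, H₁ greater) = 0.00004
→ bracket: p<0.01

p-value bracket: p<0.01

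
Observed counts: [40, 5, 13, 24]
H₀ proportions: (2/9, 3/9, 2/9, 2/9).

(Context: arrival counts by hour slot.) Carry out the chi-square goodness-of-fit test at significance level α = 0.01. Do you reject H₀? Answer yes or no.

reject H₀: yes

n = 82; E_i = n·p_i = [18.22, 27.33, 18.22, 18.22]
χ² = (40−18.22)²/18.22 + (5−27.33)²/27.33 + (13−18.22)²/18.22 + (24−18.22)²/18.22 = 47.6037
df = 3
p-value (upper-tail) = 0.00000
At α=0.01: p < α → reject H₀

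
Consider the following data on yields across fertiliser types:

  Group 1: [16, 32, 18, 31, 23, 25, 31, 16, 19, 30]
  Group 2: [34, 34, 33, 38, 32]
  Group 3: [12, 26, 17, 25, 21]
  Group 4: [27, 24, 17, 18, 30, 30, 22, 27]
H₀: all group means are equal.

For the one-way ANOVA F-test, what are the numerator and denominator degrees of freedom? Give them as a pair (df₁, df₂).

degrees of freedom = [3, 24]

k = 4 groups, N = 28 total
df = (k−1, N−k) = (4−1, 28−4) = (3, 24)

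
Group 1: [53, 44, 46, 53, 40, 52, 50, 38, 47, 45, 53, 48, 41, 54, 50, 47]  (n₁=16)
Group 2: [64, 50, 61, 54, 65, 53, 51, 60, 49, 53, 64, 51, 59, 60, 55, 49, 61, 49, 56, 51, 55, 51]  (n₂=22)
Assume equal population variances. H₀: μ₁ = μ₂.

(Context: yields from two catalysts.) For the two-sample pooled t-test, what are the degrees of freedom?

degrees of freedom = 36

df = n₁ + n₂ − 2 = 16 + 22 − 2 = 36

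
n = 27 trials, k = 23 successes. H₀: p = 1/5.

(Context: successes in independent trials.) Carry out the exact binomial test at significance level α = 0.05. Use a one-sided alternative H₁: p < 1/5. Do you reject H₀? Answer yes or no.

Exact binomial: n=27, k=23, p₀=1/5=0.2000
P(X≤23) from Σ C(n,i)·p₀^i·(1−p₀)^(n−i)
p-value (one-sided, H₁ less) = 1.00000
At α=0.05: p ≥ α → fail to reject H₀

reject H₀: no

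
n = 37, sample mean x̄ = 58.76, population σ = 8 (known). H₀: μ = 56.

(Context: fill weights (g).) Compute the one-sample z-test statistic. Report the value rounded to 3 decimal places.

test statistic = 2.099

SE = σ/√n = 8/√37 = 1.3152
z = (x̄−μ₀)/SE = (58.76−56)/1.3152 = 2.0986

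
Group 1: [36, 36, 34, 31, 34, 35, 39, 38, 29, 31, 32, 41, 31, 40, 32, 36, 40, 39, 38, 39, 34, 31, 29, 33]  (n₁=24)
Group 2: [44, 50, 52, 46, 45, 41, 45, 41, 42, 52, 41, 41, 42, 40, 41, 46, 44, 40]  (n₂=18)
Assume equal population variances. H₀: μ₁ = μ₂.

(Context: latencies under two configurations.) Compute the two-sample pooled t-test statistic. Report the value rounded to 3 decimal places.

test statistic = -7.732

x̄₁=34.917, s₁=3.706, n₁=24
x̄₂=44.056, s₂=3.903, n₂=18
s_p² = [23·3.706² + 17·3.903²]/40 = 14.3694
SE = √(s_p²·(1/24+1/18)) = 1.1820
t = (34.917−44.056)/1.1820 = -7.7320
df = 40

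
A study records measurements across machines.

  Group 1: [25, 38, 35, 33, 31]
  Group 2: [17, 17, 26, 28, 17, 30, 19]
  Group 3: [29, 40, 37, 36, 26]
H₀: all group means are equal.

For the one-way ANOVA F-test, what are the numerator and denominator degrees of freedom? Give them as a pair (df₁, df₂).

k = 3 groups, N = 17 total
df = (k−1, N−k) = (3−1, 17−3) = (2, 14)

degrees of freedom = [2, 14]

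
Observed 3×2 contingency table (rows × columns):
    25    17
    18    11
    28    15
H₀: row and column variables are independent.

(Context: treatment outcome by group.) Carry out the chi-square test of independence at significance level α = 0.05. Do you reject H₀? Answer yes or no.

Row totals [42, 29, 43], col totals [71, 43], n=114
χ² = (25−26.16)²/26.16 + (17−15.84)²/15.84 + (18−18.06)²/18.06 + (11−10.94)²/10.94 + (28−26.78)²/26.78 + (15−16.22)²/16.22 = 0.2836
df = 2
p-value (upper-tail) = 0.86779
At α=0.05: p ≥ α → fail to reject H₀

reject H₀: no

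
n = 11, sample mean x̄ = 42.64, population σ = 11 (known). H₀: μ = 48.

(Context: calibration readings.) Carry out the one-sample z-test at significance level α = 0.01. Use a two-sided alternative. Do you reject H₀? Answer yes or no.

reject H₀: no

SE = σ/√n = 11/√11 = 3.3166
z = (x̄−μ₀)/SE = (42.64−48)/3.3166 = -1.6161
p-value (two-sided) = 0.10607
At α=0.01: p ≥ α → fail to reject H₀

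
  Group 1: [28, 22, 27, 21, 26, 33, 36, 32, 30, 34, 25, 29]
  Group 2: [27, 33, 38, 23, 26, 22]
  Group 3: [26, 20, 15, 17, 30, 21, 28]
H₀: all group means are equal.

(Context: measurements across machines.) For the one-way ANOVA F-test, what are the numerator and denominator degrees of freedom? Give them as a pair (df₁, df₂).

degrees of freedom = [2, 22]

k = 3 groups, N = 25 total
df = (k−1, N−k) = (3−1, 25−3) = (2, 22)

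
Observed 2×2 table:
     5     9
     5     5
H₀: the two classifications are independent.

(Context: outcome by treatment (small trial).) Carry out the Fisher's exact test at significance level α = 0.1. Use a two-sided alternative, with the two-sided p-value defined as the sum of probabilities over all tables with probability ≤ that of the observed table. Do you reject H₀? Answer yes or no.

Margins: r₁=14, r₂=10, c₁=10, c₂=14, n=24
p_obs = C(14,5)·C(10,5)/C(24,10); sum pmf over tables with pmf ≤ p_obs
p-value (two-sided) = 0.67846
At α=0.1: p ≥ α → fail to reject H₀

reject H₀: no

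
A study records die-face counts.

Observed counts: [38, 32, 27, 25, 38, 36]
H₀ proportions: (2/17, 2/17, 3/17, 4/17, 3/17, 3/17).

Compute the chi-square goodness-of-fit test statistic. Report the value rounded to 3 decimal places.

test statistic = 24.877

n = 196; E_i = n·p_i = [23.06, 23.06, 34.59, 46.12, 34.59, 34.59]
χ² = (38−23.06)²/23.06 + (32−23.06)²/23.06 + (27−34.59)²/34.59 + (25−46.12)²/46.12 + (38−34.59)²/34.59 + (36−34.59)²/34.59 = 24.8771
df = 5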